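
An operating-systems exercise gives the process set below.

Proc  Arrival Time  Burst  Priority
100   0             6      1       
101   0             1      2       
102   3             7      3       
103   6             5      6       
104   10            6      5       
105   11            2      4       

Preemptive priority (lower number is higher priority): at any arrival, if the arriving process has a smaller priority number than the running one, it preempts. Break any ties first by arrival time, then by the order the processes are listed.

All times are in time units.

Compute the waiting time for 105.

3

Schedule: | 100 0-6 | 101 6-7 | 102 7-14 | 105 14-16 | 104 16-22 | 103 22-27 |
Completion: 100=6  101=7  102=14  103=27  104=22  105=16
Waiting(105) = turnaround − burst = 5 − 2 = 3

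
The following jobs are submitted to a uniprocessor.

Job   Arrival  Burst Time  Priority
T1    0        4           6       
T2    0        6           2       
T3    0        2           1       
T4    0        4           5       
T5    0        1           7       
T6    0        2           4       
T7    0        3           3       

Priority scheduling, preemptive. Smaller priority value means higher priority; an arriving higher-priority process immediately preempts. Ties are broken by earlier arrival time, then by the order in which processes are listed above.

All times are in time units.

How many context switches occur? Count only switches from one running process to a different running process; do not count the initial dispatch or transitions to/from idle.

Gantt: | T3 0-2 | T2 2-8 | T7 8-11 | T6 11-13 | T4 13-17 | T1 17-21 | T5 21-22 |
Completion: T1=21  T2=8  T3=2  T4=17  T5=22  T6=13  T7=11
Turnaround (C−A): T1=21  T2=8  T3=2  T4=17  T5=22  T6=13  T7=11

6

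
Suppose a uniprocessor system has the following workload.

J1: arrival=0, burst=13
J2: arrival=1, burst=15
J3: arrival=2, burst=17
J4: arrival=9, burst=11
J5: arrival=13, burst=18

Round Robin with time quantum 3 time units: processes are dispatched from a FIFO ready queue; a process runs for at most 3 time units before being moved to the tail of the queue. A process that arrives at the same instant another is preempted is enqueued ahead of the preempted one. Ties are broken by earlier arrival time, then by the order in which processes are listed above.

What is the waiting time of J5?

43

Gantt: | J1 0-3 | J2 3-6 | J3 6-9 | J1 9-12 | J2 12-15 | J4 15-18 | J3 18-21 | J1 21-24 | J5 24-27 | J2 27-30 | J4 30-33 | J3 33-36 | J1 36-39 | J5 39-42 | J2 42-45 | J4 45-48 | J3 48-51 | J1 51-52 | J5 52-55 | J2 55-58 | J4 58-60 | J3 60-63 | J5 63-66 | J3 66-68 | J5 68-74 |
Completion: J1=52  J2=58  J3=68  J4=60  J5=74
Turnaround (C−A): J1=52  J2=57  J3=66  J4=51  J5=61
Waiting(J5) = turnaround − burst = 61 − 18 = 43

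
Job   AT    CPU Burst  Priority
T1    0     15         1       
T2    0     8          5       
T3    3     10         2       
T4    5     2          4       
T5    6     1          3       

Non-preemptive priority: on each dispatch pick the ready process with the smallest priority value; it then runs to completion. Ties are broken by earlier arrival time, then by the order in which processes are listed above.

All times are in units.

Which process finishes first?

T1

Schedule: | T1 0-15 | T3 15-25 | T5 25-26 | T4 26-28 | T2 28-36 |
Completion: T1=15  T2=36  T3=25  T4=28  T5=26
Turnaround (C−A): T1=15  T2=36  T3=22  T4=23  T5=20
Finish order: T1 → T3 → T5 → T4 → T2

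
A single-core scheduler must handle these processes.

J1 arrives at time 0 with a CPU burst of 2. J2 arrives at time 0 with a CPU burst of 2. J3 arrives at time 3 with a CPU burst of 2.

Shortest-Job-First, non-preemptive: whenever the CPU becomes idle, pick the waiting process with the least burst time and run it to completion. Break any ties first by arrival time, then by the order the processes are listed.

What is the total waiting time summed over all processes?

3

Timeline: | J1 0-2 | J2 2-4 | J3 4-6 |
Completion: J1=2  J2=4  J3=6
Waiting = turnaround − burst: J1=0, J2=2, J3=1
Total waiting = 0 + 2 + 1 = 3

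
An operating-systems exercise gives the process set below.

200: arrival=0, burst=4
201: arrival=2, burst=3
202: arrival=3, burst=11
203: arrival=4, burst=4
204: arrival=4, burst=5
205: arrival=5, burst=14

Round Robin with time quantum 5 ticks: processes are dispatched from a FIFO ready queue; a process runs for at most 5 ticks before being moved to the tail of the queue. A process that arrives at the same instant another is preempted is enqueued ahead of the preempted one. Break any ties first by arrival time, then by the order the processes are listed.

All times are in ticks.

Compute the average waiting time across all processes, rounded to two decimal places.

11.17

Timeline: | 200 0-4 | 201 4-7 | 202 7-12 | 203 12-16 | 204 16-21 | 205 21-26 | 202 26-31 | 205 31-36 | 202 36-37 | 205 37-41 |
Completion: 200=4  201=7  202=37  203=16  204=21  205=41
Turnaround (C−A): 200=4  201=5  202=34  203=12  204=17  205=36
Waiting times: 200=0, 201=2, 202=23, 203=8, 204=12, 205=22
Average waiting = (0+2+23+8+12+22) / 6 = 67/6 = 11.17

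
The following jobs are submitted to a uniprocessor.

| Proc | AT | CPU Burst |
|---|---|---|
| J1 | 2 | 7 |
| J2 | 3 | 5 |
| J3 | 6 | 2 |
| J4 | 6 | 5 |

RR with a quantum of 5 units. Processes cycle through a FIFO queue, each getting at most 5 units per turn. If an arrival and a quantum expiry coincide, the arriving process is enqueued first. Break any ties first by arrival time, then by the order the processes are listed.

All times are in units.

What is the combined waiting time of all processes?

Gantt: | idle 0-2 | J1 2-7 | J2 7-12 | J3 12-14 | J4 14-19 | J1 19-21 |
Completion: J1=21  J2=12  J3=14  J4=19
Waiting = turnaround − burst: J1=12, J2=4, J3=6, J4=8
Total waiting = 12 + 4 + 6 + 8 = 30

30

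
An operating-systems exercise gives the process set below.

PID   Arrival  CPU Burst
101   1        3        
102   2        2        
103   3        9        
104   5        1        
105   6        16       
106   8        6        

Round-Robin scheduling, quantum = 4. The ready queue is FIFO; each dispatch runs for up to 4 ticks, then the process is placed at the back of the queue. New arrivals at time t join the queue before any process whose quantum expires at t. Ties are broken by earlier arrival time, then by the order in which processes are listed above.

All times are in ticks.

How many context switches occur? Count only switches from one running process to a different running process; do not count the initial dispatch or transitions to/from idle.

10

Timeline: | idle 0-1 | 101 1-4 | 102 4-6 | 103 6-10 | 104 10-11 | 105 11-15 | 106 15-19 | 103 19-23 | 105 23-27 | 106 27-29 | 103 29-30 | 105 30-38 |
Completion: 101=4  102=6  103=30  104=11  105=38  106=29
Turnaround (C−A): 101=3  102=4  103=27  104=6  105=32  106=21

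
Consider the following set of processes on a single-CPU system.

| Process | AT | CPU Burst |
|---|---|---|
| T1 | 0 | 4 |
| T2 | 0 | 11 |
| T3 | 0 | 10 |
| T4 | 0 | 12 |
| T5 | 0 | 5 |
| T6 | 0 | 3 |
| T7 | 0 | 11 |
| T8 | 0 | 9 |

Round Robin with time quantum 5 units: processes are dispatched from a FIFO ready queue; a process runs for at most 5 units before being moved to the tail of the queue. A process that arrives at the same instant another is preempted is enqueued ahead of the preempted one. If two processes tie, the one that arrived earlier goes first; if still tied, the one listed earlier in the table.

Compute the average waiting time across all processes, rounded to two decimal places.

Timeline: | T1 0-4 | T2 4-9 | T3 9-14 | T4 14-19 | T5 19-24 | T6 24-27 | T7 27-32 | T8 32-37 | T2 37-42 | T3 42-47 | T4 47-52 | T7 52-57 | T8 57-61 | T2 61-62 | T4 62-64 | T7 64-65 |
Completion: T1=4  T2=62  T3=47  T4=64  T5=24  T6=27  T7=65  T8=61
Waiting times: T1=0, T2=51, T3=37, T4=52, T5=19, T6=24, T7=54, T8=52
Average waiting = (0+51+37+52+19+24+54+52) / 8 = 289/8 = 36.13

36.13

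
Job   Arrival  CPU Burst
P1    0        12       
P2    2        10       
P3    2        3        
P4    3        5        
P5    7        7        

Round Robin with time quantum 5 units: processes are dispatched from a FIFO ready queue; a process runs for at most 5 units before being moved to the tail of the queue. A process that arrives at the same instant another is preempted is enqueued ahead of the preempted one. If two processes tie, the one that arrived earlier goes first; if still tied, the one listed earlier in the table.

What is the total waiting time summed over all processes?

Schedule: | P1 0-5 | P2 5-10 | P3 10-13 | P4 13-18 | P1 18-23 | P5 23-28 | P2 28-33 | P1 33-35 | P5 35-37 |
Completion: P1=35  P2=33  P3=13  P4=18  P5=37
Turnaround (C−A): P1=35  P2=31  P3=11  P4=15  P5=30
Waiting = turnaround − burst: P1=23, P2=21, P3=8, P4=10, P5=23
Total waiting = 23 + 21 + 8 + 10 + 23 = 85

85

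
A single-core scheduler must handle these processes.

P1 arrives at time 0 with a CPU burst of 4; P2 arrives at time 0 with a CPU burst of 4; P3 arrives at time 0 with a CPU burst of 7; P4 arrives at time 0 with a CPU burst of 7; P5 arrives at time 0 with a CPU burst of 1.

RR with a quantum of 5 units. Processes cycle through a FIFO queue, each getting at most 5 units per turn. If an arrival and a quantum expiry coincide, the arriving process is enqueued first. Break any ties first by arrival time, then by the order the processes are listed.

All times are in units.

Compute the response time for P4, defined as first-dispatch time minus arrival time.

Gantt: | P1 0-4 | P2 4-8 | P3 8-13 | P4 13-18 | P5 18-19 | P3 19-21 | P4 21-23 |
Completion: P1=4  P2=8  P3=21  P4=23  P5=19
Turnaround (C−A): P1=4  P2=8  P3=21  P4=23  P5=19
Response(P4) = first start − arrival = 13 − 0 = 13

13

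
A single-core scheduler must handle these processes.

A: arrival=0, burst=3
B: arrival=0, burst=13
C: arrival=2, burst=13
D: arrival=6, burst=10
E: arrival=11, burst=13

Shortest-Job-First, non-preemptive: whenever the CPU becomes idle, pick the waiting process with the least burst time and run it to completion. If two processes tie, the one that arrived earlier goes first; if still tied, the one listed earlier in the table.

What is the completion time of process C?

39

Schedule: | A 0-3 | B 3-16 | D 16-26 | C 26-39 | E 39-52 |
Completion: A=3  B=16  C=39  D=26  E=52
Turnaround (C−A): A=3  B=16  C=37  D=20  E=41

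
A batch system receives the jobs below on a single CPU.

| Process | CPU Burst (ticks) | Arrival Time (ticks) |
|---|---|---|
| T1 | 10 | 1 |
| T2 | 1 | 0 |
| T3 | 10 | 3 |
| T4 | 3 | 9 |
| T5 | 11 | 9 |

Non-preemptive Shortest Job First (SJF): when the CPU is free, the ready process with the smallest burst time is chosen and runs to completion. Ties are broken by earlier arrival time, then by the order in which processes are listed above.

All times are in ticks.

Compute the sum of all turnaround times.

63

Schedule: | T2 0-1 | T1 1-11 | T4 11-14 | T3 14-24 | T5 24-35 |
Completion: T1=11  T2=1  T3=24  T4=14  T5=35
Turnaround = completion − arrival: T1=10, T2=1, T3=21, T4=5, T5=26
Total turnaround = 10 + 1 + 21 + 5 + 26 = 63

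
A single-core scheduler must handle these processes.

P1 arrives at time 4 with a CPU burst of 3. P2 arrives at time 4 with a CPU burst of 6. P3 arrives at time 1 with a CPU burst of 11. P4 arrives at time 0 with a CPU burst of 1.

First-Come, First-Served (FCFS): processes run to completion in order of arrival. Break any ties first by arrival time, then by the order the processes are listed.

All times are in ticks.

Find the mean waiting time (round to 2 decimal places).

Gantt: | P4 0-1 | P3 1-12 | P1 12-15 | P2 15-21 |
Completion: P1=15  P2=21  P3=12  P4=1
Waiting times: P1=8, P2=11, P3=0, P4=0
Average waiting = (8+11+0+0) / 4 = 19/4 = 4.75

4.75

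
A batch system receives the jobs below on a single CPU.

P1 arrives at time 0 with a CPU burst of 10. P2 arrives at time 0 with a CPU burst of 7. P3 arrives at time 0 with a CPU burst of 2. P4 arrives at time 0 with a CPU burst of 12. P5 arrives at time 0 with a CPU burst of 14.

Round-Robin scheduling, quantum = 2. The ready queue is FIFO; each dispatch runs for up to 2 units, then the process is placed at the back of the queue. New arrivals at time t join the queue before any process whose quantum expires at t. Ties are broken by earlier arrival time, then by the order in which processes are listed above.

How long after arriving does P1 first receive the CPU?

Gantt: | P1 0-2 | P2 2-4 | P3 4-6 | P4 6-8 | P5 8-10 | P1 10-12 | P2 12-14 | P4 14-16 | P5 16-18 | P1 18-20 | P2 20-22 | P4 22-24 | P5 24-26 | P1 26-28 | P2 28-29 | P4 29-31 | P5 31-33 | P1 33-35 | P4 35-37 | P5 37-39 | P4 39-41 | P5 41-45 |
Completion: P1=35  P2=29  P3=6  P4=41  P5=45
Turnaround (C−A): P1=35  P2=29  P3=6  P4=41  P5=45
Response(P1) = first start − arrival = 0 − 0 = 0

0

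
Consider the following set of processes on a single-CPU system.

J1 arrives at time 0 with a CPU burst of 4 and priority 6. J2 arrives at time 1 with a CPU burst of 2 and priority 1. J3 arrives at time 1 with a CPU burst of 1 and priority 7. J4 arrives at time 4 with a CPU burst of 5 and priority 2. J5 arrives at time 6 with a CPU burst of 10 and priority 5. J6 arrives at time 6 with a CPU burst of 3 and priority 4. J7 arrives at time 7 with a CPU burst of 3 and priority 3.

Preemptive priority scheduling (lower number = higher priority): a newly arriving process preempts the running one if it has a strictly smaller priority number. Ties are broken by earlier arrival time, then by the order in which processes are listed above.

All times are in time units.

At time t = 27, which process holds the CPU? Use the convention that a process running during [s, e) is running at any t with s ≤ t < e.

Timeline: | J1 0-1 | J2 1-3 | J1 3-4 | J4 4-9 | J7 9-12 | J6 12-15 | J5 15-25 | J1 25-27 | J3 27-28 |
Completion: J1=27  J2=3  J3=28  J4=9  J5=25  J6=15  J7=12

J3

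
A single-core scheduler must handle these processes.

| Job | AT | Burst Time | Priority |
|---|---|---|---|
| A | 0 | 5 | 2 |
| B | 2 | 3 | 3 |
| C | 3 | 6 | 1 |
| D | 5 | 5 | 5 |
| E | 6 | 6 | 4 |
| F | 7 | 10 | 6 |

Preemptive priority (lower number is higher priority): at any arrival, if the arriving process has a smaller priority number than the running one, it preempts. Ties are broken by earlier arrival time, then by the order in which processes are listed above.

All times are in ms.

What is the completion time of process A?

Schedule: | A 0-3 | C 3-9 | A 9-11 | B 11-14 | E 14-20 | D 20-25 | F 25-35 |
Completion: A=11  B=14  C=9  D=25  E=20  F=35
Turnaround (C−A): A=11  B=12  C=6  D=20  E=14  F=28

11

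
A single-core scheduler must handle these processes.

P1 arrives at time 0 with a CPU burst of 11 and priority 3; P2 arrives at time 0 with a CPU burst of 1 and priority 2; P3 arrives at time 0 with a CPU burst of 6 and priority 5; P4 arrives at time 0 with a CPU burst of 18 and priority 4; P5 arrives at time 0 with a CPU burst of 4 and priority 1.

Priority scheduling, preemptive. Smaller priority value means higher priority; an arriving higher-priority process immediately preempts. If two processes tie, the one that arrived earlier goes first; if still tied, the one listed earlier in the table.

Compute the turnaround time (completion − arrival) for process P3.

40

Gantt: | P5 0-4 | P2 4-5 | P1 5-16 | P4 16-34 | P3 34-40 |
Completion: P1=16  P2=5  P3=40  P4=34  P5=4
Turnaround (C−A): P1=16  P2=5  P3=40  P4=34  P5=4
Turnaround(P3) = completion − arrival = 40 − 0 = 40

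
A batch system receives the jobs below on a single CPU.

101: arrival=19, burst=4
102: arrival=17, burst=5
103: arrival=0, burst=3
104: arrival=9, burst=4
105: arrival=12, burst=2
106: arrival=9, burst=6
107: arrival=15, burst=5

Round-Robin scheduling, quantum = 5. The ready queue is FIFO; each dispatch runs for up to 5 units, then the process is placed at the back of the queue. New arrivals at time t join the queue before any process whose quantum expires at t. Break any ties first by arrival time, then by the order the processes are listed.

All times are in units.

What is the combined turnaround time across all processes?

76

Schedule: | 103 0-3 | idle 3-9 | 104 9-13 | 106 13-18 | 105 18-20 | 107 20-25 | 102 25-30 | 106 30-31 | 101 31-35 |
Completion: 101=35  102=30  103=3  104=13  105=20  106=31  107=25
Turnaround (C−A): 101=16  102=13  103=3  104=4  105=8  106=22  107=10
Turnaround = completion − arrival: 101=16, 102=13, 103=3, 104=4, 105=8, 106=22, 107=10
Total turnaround = 16 + 13 + 3 + 4 + 8 + 22 + 10 = 76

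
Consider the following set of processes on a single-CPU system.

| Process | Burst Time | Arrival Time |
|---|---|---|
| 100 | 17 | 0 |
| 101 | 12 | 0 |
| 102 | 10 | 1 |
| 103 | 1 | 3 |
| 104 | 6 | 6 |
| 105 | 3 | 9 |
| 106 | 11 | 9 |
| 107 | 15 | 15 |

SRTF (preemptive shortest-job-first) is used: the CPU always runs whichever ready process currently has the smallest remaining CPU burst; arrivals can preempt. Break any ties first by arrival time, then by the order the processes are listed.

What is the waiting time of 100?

Timeline: | 101 0-1 | 102 1-3 | 103 3-4 | 102 4-12 | 105 12-15 | 104 15-21 | 101 21-32 | 106 32-43 | 107 43-58 | 100 58-75 |
Completion: 100=75  101=32  102=12  103=4  104=21  105=15  106=43  107=58
Turnaround (C−A): 100=75  101=32  102=11  103=1  104=15  105=6  106=34  107=43
Waiting(100) = turnaround − burst = 75 − 17 = 58

58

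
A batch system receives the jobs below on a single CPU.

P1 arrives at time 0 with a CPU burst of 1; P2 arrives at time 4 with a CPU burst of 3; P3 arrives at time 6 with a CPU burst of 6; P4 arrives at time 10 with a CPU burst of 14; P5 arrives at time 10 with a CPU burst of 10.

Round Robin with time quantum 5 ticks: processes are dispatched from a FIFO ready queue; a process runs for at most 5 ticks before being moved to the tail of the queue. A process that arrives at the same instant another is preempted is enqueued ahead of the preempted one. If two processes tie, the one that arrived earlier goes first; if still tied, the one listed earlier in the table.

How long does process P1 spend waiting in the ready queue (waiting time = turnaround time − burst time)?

0

Schedule: | P1 0-1 | idle 1-4 | P2 4-7 | P3 7-12 | P4 12-17 | P5 17-22 | P3 22-23 | P4 23-28 | P5 28-33 | P4 33-37 |
Completion: P1=1  P2=7  P3=23  P4=37  P5=33
Turnaround (C−A): P1=1  P2=3  P3=17  P4=27  P5=23
Waiting(P1) = turnaround − burst = 1 − 1 = 0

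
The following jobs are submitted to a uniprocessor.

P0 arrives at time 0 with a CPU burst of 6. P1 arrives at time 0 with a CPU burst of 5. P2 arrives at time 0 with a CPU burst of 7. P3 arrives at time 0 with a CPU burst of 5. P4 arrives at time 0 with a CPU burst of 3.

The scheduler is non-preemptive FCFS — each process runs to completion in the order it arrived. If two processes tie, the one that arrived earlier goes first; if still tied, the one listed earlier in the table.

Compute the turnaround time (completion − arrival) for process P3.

23

Gantt: | P0 0-6 | P1 6-11 | P2 11-18 | P3 18-23 | P4 23-26 |
Completion: P0=6  P1=11  P2=18  P3=23  P4=26
Turnaround(P3) = completion − arrival = 23 − 0 = 23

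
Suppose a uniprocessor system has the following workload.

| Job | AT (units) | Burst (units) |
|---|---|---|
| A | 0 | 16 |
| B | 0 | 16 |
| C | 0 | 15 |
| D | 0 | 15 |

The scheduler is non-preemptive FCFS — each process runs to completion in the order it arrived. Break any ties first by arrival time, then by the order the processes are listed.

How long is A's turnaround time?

16

Timeline: | A 0-16 | B 16-32 | C 32-47 | D 47-62 |
Completion: A=16  B=32  C=47  D=62
Turnaround(A) = completion − arrival = 16 − 0 = 16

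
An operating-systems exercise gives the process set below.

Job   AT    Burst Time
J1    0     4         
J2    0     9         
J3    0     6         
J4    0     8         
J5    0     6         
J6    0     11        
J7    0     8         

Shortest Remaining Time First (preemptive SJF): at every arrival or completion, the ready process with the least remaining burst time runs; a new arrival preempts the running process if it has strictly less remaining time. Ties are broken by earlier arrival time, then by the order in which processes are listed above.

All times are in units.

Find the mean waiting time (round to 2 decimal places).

Gantt: | J1 0-4 | J3 4-10 | J5 10-16 | J4 16-24 | J7 24-32 | J2 32-41 | J6 41-52 |
Completion: J1=4  J2=41  J3=10  J4=24  J5=16  J6=52  J7=32
Turnaround (C−A): J1=4  J2=41  J3=10  J4=24  J5=16  J6=52  J7=32
Waiting times: J1=0, J2=32, J3=4, J4=16, J5=10, J6=41, J7=24
Average waiting = (0+32+4+16+10+41+24) / 7 = 127/7 = 18.14

18.14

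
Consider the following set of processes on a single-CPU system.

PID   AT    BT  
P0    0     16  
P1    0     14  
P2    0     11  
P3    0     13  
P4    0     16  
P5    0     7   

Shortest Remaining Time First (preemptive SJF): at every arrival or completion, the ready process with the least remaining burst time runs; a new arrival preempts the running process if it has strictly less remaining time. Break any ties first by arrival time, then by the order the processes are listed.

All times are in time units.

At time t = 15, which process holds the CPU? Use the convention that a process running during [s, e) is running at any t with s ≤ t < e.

Schedule: | P5 0-7 | P2 7-18 | P3 18-31 | P1 31-45 | P0 45-61 | P4 61-77 |
Completion: P0=61  P1=45  P2=18  P3=31  P4=77  P5=7
Turnaround (C−A): P0=61  P1=45  P2=18  P3=31  P4=77  P5=7

P2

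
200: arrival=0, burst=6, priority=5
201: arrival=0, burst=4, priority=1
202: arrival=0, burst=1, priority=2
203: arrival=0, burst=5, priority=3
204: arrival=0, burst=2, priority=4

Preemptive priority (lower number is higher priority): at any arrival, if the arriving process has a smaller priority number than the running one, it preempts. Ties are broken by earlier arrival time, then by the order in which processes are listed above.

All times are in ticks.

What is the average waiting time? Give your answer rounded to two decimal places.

6.20

Schedule: | 201 0-4 | 202 4-5 | 203 5-10 | 204 10-12 | 200 12-18 |
Completion: 200=18  201=4  202=5  203=10  204=12
Turnaround (C−A): 200=18  201=4  202=5  203=10  204=12
Waiting times: 200=12, 201=0, 202=4, 203=5, 204=10
Average waiting = (12+0+4+5+10) / 5 = 31/5 = 6.20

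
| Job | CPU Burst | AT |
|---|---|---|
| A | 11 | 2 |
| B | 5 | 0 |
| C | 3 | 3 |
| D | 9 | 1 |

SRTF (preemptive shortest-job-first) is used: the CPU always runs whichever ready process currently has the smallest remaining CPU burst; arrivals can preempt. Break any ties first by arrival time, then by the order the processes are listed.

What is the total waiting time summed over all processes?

24

Gantt: | B 0-5 | C 5-8 | D 8-17 | A 17-28 |
Completion: A=28  B=5  C=8  D=17
Waiting = turnaround − burst: A=15, B=0, C=2, D=7
Total waiting = 15 + 0 + 2 + 7 = 24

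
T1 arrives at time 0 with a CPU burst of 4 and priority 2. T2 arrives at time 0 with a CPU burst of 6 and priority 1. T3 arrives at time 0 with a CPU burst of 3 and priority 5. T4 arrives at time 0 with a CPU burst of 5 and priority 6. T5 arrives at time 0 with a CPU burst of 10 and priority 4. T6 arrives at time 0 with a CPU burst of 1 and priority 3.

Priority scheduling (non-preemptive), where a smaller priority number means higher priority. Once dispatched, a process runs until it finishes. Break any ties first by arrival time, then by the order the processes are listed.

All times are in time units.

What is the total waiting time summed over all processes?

72

Timeline: | T2 0-6 | T1 6-10 | T6 10-11 | T5 11-21 | T3 21-24 | T4 24-29 |
Completion: T1=10  T2=6  T3=24  T4=29  T5=21  T6=11
Turnaround (C−A): T1=10  T2=6  T3=24  T4=29  T5=21  T6=11
Waiting = turnaround − burst: T1=6, T2=0, T3=21, T4=24, T5=11, T6=10
Total waiting = 6 + 0 + 21 + 24 + 11 + 10 = 72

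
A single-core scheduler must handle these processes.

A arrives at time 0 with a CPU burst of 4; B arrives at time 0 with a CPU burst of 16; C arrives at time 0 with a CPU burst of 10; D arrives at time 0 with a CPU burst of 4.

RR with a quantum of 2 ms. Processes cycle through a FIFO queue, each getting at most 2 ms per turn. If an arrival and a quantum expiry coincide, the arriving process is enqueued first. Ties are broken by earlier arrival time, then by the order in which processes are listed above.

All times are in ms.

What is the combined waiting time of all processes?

Timeline: | A 0-2 | B 2-4 | C 4-6 | D 6-8 | A 8-10 | B 10-12 | C 12-14 | D 14-16 | B 16-18 | C 18-20 | B 20-22 | C 22-24 | B 24-26 | C 26-28 | B 28-34 |
Completion: A=10  B=34  C=28  D=16
Turnaround (C−A): A=10  B=34  C=28  D=16
Waiting = turnaround − burst: A=6, B=18, C=18, D=12
Total waiting = 6 + 18 + 18 + 12 = 54

54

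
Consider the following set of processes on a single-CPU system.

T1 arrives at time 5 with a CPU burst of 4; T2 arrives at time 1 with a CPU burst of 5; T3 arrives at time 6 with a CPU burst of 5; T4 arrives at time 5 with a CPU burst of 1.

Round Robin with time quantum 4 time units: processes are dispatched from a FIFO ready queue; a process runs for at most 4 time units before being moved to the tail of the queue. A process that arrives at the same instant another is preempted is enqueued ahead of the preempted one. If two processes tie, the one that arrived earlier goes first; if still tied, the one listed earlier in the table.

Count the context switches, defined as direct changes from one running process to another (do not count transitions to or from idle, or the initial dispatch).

Schedule: | idle 0-1 | T2 1-5 | T1 5-9 | T4 9-10 | T2 10-11 | T3 11-16 |
Completion: T1=9  T2=11  T3=16  T4=10
Turnaround (C−A): T1=4  T2=10  T3=10  T4=5

4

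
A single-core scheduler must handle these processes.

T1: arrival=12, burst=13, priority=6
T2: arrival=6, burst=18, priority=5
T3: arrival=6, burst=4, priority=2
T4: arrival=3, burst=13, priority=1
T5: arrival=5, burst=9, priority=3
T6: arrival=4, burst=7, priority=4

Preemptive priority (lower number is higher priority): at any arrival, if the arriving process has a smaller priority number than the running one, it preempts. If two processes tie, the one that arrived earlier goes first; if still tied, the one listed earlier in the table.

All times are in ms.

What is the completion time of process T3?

Schedule: | idle 0-3 | T4 3-16 | T3 16-20 | T5 20-29 | T6 29-36 | T2 36-54 | T1 54-67 |
Completion: T1=67  T2=54  T3=20  T4=16  T5=29  T6=36

20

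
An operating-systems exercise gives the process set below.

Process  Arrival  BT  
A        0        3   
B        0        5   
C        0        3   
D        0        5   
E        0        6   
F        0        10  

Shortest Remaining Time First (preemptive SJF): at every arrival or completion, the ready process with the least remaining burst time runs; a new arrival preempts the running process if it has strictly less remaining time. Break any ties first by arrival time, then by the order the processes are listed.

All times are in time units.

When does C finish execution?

6

Schedule: | A 0-3 | C 3-6 | B 6-11 | D 11-16 | E 16-22 | F 22-32 |
Completion: A=3  B=11  C=6  D=16  E=22  F=32
Turnaround (C−A): A=3  B=11  C=6  D=16  E=22  F=32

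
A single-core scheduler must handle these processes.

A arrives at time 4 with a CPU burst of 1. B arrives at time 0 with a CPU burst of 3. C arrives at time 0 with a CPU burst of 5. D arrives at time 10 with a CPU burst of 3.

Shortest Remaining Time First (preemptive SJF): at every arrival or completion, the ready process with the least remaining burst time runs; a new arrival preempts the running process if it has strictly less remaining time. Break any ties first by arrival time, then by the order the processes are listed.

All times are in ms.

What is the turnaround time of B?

Gantt: | B 0-3 | C 3-4 | A 4-5 | C 5-9 | idle 9-10 | D 10-13 |
Completion: A=5  B=3  C=9  D=13
Turnaround (C−A): A=1  B=3  C=9  D=3
Turnaround(B) = completion − arrival = 3 − 0 = 3

3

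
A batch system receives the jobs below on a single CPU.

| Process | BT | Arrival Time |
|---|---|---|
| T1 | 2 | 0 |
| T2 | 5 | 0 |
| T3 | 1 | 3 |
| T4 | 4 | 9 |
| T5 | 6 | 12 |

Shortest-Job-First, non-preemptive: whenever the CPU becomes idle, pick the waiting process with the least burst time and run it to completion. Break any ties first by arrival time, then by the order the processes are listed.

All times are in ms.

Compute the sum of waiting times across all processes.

7

Schedule: | T1 0-2 | T2 2-7 | T3 7-8 | idle 8-9 | T4 9-13 | T5 13-19 |
Completion: T1=2  T2=7  T3=8  T4=13  T5=19
Turnaround (C−A): T1=2  T2=7  T3=5  T4=4  T5=7
Waiting = turnaround − burst: T1=0, T2=2, T3=4, T4=0, T5=1
Total waiting = 0 + 2 + 4 + 0 + 1 = 7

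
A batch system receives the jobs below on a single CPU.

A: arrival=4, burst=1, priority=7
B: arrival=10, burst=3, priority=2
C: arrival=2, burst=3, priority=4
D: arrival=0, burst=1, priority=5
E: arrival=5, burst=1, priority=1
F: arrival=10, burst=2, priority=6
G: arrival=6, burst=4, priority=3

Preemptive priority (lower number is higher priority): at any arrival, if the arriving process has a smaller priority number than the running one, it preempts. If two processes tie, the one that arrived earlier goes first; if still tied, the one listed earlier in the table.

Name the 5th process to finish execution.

B

Gantt: | D 0-1 | idle 1-2 | C 2-5 | E 5-6 | G 6-10 | B 10-13 | F 13-15 | A 15-16 |
Completion: A=16  B=13  C=5  D=1  E=6  F=15  G=10
Turnaround (C−A): A=12  B=3  C=3  D=1  E=1  F=5  G=4
Finish order: D → C → E → G → B → F → A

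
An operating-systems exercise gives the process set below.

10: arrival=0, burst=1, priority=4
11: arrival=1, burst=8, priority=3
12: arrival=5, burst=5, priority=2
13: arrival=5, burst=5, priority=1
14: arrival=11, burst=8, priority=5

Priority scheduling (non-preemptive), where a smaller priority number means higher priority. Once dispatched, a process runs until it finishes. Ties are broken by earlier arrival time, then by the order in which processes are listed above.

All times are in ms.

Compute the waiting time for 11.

Gantt: | 10 0-1 | 11 1-9 | 13 9-14 | 12 14-19 | 14 19-27 |
Completion: 10=1  11=9  12=19  13=14  14=27
Turnaround (C−A): 10=1  11=8  12=14  13=9  14=16
Waiting(11) = turnaround − burst = 8 − 8 = 0

0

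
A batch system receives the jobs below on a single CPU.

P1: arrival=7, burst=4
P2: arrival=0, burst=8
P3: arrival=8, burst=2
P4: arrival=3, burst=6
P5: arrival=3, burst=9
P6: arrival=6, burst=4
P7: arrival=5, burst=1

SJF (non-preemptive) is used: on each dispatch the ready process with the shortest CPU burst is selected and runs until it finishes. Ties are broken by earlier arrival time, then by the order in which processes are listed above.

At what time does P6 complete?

Timeline: | P2 0-8 | P7 8-9 | P3 9-11 | P6 11-15 | P1 15-19 | P4 19-25 | P5 25-34 |
Completion: P1=19  P2=8  P3=11  P4=25  P5=34  P6=15  P7=9
Turnaround (C−A): P1=12  P2=8  P3=3  P4=22  P5=31  P6=9  P7=4

15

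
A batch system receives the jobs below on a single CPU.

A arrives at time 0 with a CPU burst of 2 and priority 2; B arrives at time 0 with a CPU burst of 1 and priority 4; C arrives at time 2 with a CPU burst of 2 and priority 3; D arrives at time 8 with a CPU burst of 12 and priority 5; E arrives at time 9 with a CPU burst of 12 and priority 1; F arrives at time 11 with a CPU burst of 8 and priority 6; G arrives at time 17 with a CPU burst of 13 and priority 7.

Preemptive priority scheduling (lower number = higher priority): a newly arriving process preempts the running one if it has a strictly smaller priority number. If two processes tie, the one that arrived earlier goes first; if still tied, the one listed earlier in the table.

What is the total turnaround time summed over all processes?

110

Timeline: | A 0-2 | C 2-4 | B 4-5 | idle 5-8 | D 8-9 | E 9-21 | D 21-32 | F 32-40 | G 40-53 |
Completion: A=2  B=5  C=4  D=32  E=21  F=40  G=53
Turnaround (C−A): A=2  B=5  C=2  D=24  E=12  F=29  G=36
Turnaround = completion − arrival: A=2, B=5, C=2, D=24, E=12, F=29, G=36
Total turnaround = 2 + 5 + 2 + 24 + 12 + 29 + 36 = 110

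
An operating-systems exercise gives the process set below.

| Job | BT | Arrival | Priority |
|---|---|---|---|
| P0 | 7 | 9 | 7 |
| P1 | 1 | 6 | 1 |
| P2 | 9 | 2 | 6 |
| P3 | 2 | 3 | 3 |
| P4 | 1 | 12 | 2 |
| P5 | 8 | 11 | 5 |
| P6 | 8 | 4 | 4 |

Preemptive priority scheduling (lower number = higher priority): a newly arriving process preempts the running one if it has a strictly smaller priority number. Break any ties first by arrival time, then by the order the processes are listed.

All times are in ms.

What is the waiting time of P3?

Gantt: | idle 0-2 | P2 2-3 | P3 3-5 | P6 5-6 | P1 6-7 | P6 7-12 | P4 12-13 | P6 13-15 | P5 15-23 | P2 23-31 | P0 31-38 |
Completion: P0=38  P1=7  P2=31  P3=5  P4=13  P5=23  P6=15
Waiting(P3) = turnaround − burst = 2 − 2 = 0

0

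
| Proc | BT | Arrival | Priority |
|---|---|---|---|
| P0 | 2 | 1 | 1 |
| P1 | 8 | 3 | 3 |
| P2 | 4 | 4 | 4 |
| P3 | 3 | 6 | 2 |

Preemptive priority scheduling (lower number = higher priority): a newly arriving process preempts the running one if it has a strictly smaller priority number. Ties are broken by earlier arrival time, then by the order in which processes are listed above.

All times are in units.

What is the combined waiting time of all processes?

Gantt: | idle 0-1 | P0 1-3 | P1 3-6 | P3 6-9 | P1 9-14 | P2 14-18 |
Completion: P0=3  P1=14  P2=18  P3=9
Waiting = turnaround − burst: P0=0, P1=3, P2=10, P3=0
Total waiting = 0 + 3 + 10 + 0 = 13

13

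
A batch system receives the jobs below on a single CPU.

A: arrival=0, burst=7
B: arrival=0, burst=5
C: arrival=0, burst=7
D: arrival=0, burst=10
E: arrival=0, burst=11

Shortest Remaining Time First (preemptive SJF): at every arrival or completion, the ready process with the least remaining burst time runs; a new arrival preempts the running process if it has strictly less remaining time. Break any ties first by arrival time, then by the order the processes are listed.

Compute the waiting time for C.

12

Timeline: | B 0-5 | A 5-12 | C 12-19 | D 19-29 | E 29-40 |
Completion: A=12  B=5  C=19  D=29  E=40
Turnaround (C−A): A=12  B=5  C=19  D=29  E=40
Waiting(C) = turnaround − burst = 19 − 7 = 12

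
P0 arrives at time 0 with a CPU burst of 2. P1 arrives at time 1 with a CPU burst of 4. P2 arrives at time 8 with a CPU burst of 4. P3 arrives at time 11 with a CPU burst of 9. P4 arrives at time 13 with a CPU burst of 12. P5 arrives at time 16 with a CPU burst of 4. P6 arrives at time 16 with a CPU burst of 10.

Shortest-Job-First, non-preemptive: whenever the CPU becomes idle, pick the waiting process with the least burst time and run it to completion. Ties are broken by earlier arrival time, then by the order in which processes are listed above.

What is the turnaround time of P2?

4

Timeline: | P0 0-2 | P1 2-6 | idle 6-8 | P2 8-12 | P3 12-21 | P5 21-25 | P6 25-35 | P4 35-47 |
Completion: P0=2  P1=6  P2=12  P3=21  P4=47  P5=25  P6=35
Turnaround(P2) = completion − arrival = 12 − 8 = 4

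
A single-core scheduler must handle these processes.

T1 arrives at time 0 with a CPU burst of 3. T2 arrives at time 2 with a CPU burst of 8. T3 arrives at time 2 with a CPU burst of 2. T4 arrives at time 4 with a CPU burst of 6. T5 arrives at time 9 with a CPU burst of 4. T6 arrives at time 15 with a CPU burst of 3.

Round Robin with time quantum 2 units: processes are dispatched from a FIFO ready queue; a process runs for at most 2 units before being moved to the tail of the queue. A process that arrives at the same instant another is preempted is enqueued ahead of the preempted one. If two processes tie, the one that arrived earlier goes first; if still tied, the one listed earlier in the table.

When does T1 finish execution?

Schedule: | T1 0-2 | T2 2-4 | T3 4-6 | T1 6-7 | T4 7-9 | T2 9-11 | T5 11-13 | T4 13-15 | T2 15-17 | T5 17-19 | T6 19-21 | T4 21-23 | T2 23-25 | T6 25-26 |
Completion: T1=7  T2=25  T3=6  T4=23  T5=19  T6=26
Turnaround (C−A): T1=7  T2=23  T3=4  T4=19  T5=10  T6=11

7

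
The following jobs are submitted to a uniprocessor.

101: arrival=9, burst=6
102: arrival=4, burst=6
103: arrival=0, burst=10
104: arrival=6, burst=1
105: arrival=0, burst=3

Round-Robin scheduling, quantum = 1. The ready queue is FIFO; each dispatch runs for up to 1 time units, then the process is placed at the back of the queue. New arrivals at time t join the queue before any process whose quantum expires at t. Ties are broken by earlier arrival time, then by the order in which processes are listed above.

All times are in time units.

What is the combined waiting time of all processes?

Timeline: | 103 0-1 | 105 1-2 | 103 2-3 | 105 3-4 | 103 4-5 | 102 5-6 | 105 6-7 | 103 7-8 | 104 8-9 | 102 9-10 | 103 10-11 | 101 11-12 | 102 12-13 | 103 13-14 | 101 14-15 | 102 15-16 | 103 16-17 | 101 17-18 | 102 18-19 | 103 19-20 | 101 20-21 | 102 21-22 | 103 22-23 | 101 23-24 | 103 24-25 | 101 25-26 |
Completion: 101=26  102=22  103=25  104=9  105=7
Waiting = turnaround − burst: 101=11, 102=12, 103=15, 104=2, 105=4
Total waiting = 11 + 12 + 15 + 2 + 4 = 44

44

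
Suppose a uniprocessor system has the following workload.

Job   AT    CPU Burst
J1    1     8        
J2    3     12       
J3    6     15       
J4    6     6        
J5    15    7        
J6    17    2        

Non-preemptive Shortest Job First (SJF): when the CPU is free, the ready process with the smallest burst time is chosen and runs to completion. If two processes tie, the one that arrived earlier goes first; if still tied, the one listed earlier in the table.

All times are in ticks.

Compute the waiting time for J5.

Gantt: | idle 0-1 | J1 1-9 | J4 9-15 | J5 15-22 | J6 22-24 | J2 24-36 | J3 36-51 |
Completion: J1=9  J2=36  J3=51  J4=15  J5=22  J6=24
Turnaround (C−A): J1=8  J2=33  J3=45  J4=9  J5=7  J6=7
Waiting(J5) = turnaround − burst = 7 − 7 = 0

0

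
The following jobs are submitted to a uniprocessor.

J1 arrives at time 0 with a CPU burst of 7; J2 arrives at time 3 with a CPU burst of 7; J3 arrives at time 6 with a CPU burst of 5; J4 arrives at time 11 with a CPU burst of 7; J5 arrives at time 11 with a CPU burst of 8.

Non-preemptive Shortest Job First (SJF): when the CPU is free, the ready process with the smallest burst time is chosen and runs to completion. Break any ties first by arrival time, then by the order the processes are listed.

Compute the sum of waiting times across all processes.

33

Gantt: | J1 0-7 | J3 7-12 | J2 12-19 | J4 19-26 | J5 26-34 |
Completion: J1=7  J2=19  J3=12  J4=26  J5=34
Waiting = turnaround − burst: J1=0, J2=9, J3=1, J4=8, J5=15
Total waiting = 0 + 9 + 1 + 8 + 15 = 33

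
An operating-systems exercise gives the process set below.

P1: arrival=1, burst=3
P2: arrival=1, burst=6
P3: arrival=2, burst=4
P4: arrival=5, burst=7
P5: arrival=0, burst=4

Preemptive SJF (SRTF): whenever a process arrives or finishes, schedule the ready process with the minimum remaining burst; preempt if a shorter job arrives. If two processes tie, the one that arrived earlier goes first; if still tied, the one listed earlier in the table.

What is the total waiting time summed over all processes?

Gantt: | P5 0-4 | P1 4-7 | P3 7-11 | P2 11-17 | P4 17-24 |
Completion: P1=7  P2=17  P3=11  P4=24  P5=4
Turnaround (C−A): P1=6  P2=16  P3=9  P4=19  P5=4
Waiting = turnaround − burst: P1=3, P2=10, P3=5, P4=12, P5=0
Total waiting = 3 + 10 + 5 + 12 + 0 = 30

30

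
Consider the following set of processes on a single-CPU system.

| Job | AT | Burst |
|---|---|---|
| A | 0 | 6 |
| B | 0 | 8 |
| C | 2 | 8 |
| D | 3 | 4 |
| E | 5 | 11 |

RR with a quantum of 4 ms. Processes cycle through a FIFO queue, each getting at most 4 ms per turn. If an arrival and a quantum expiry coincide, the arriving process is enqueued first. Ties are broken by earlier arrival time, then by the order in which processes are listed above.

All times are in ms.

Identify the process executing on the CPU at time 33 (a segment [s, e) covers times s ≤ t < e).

E

Timeline: | A 0-4 | B 4-8 | C 8-12 | D 12-16 | A 16-18 | E 18-22 | B 22-26 | C 26-30 | E 30-37 |
Completion: A=18  B=26  C=30  D=16  E=37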